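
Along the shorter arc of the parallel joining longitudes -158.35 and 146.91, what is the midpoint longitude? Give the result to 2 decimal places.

+174.28°

Signed shortest Δλ from -158.35° to +146.91° is -54.74°.
Midpoint longitude = -158.35° + (-54.74°)/2 = -158.35° − 27.37° = -185.72°.
Normalise into (−180°, 180°]: +174.28°.
(The naïve average (-158.35 + +146.91)/2 = -5.72° is on the wrong side of the globe.)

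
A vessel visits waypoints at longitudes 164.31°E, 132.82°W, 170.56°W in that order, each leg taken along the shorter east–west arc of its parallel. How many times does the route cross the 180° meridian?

1

Leg 1: +164.31° → -132.82°, shortest Δλ = 62.87° (east) — crosses 180°.
Leg 2: -132.82° → -170.56°, shortest Δλ = -37.74° (west) — does not cross 180°.
Total crossings: 1.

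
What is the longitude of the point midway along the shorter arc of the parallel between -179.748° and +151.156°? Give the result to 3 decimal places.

+165.704°

Signed shortest Δλ from -179.748° to +151.156° is -29.096°.
Midpoint longitude = -179.748° + (-29.096°)/2 = -179.748° − 14.548° = -194.296°.
Normalise into (−180°, 180°]: +165.704°.
(The naïve average (-179.748 + +151.156)/2 = -14.296° is on the wrong side of the globe.)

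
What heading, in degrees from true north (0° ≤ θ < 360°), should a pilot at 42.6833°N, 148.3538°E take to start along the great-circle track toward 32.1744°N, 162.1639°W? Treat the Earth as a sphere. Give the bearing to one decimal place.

88.3°

Δλ = -162.1639 − 148.3538 = -310.5177°; wrapped into (−180°, 180°]: 49.4823°.
θ = atan2( sin Δλ · cos φ₂ , cos φ₁ · sin φ₂ − sin φ₁ · cos φ₂ · cos Δλ )
  = atan2(0.64346, 0.01864) = 88.341° → normalised to [0°, 360°): 88.341°.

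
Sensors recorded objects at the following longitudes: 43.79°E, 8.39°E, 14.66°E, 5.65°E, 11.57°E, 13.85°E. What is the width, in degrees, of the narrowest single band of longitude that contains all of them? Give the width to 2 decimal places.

38.14°

Sort the longitudes: +5.65°, +8.39°, +11.57°, +13.85°, +14.66°, +43.79°.
Eastward gaps between consecutive values (wrapping around): 2.74°, 3.18°, 2.28°, 0.81°, 29.13°, 321.86°.
Largest gap = 321.86° ⇒ minimal covering band is its complement: 360° − 321.86° = 38.14°.
Band runs from +5.65° eastward to +43.79°.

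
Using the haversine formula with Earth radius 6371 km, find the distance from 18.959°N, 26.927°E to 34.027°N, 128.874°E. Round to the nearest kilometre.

9883 km

Δλ = 128.874 − 26.927 = 101.947°.
Δφ = 34.027 − 18.959 = 15.068°.
a = sin²(Δφ/2) + cos φ₁ · cos φ₂ · sin²(Δλ/2) = 0.490225.
c = 2·atan2(√a, √(1−a)) = 1.55125 rad → d = 6371·c ≈ 9882.99 km.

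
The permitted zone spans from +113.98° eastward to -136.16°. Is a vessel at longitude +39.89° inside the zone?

Band width going east from +113.98° to -136.16°: ((-136.16 − 113.98) mod 360) = 109.86°.
Offset of +39.89° east of the west edge: ((39.89 − 113.98) mod 360) = 285.91°.
285.91° > 109.86° ⇒ outside.

No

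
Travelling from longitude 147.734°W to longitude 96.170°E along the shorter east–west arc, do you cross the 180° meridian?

Naïve |96.170 − -147.734| = 243.904° > 180°, so the shorter arc goes the other way round — across 180°.
Signed shortest Δλ = ((96.170 − -147.734 + 180) mod 360) − 180 = -116.096°.
Going west by 116.096° from -147.734° passes through 180° before reaching +96.170°.

Yes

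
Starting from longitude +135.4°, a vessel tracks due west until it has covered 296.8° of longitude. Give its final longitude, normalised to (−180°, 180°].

Start at +135.4°; shift −296.8° → -161.4°.
-161.4° already lies in (−180°, 180°].

-161.4°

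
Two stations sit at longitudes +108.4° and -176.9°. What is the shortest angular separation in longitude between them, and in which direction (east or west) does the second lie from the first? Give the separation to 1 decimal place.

74.7° east

Raw difference: -176.9 − 108.4 = -285.3°.
Normalise into (−180°, 180°]: -285.3° + 360° = 74.7°.
Positive ⇒ the second point lies to the east; separation 74.7°.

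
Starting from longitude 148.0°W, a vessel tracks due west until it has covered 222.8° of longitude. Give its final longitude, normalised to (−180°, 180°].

10.8°W

Start at -148.0°; shift −222.8° → -370.8°.
-370.8° lies outside (−180°, 180°]; add 360° → -10.8°.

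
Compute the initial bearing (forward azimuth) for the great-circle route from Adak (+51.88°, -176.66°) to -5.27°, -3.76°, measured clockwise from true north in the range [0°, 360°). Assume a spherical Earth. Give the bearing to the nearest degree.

Δλ = -3.76 − -176.66 = 172.90°.
θ = atan2( sin Δλ · cos φ₂ , cos φ₁ · sin φ₂ − sin φ₁ · cos φ₂ · cos Δλ )
  = atan2(0.12308, 0.72069) = 9.691° → normalised to [0°, 360°): 9.691°.

10°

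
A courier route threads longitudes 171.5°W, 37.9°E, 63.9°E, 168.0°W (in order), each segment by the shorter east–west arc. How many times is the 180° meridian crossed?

Leg 1: -171.5° → +37.9°, shortest Δλ = -150.6° (west) — crosses 180°.
Leg 2: +37.9° → +63.9°, shortest Δλ = 26.0° (east) — does not cross 180°.
Leg 3: +63.9° → -168.0°, shortest Δλ = 128.1° (east) — crosses 180°.
Total crossings: 2.

2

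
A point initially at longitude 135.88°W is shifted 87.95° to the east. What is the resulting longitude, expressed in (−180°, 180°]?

47.93°W

Start at -135.88°; shift +87.95° → -47.93°.
-47.93° already lies in (−180°, 180°].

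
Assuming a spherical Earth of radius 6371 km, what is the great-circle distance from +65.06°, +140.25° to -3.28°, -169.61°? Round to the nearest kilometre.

8608 km

Δλ = -169.61 − 140.25 = -309.86°; wrapped into (−180°, 180°]: 50.14°.
Δφ = -3.28 − 65.06 = -68.34°.
a = sin²(Δφ/2) + cos φ₁ · cos φ₂ · sin²(Δλ/2) = 0.391035.
c = 2·atan2(√a, √(1−a)) = 1.35110 rad → d = 6371·c ≈ 8607.88 km.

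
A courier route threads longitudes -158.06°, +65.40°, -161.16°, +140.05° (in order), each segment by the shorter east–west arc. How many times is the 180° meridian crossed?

Leg 1: -158.06° → +65.40°, shortest Δλ = -136.54° (west) — crosses 180°.
Leg 2: +65.40° → -161.16°, shortest Δλ = 133.44° (east) — crosses 180°.
Leg 3: -161.16° → +140.05°, shortest Δλ = -58.79° (west) — crosses 180°.
Total crossings: 3.

3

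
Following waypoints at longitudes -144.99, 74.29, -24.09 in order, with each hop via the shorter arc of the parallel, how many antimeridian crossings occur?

1

Leg 1: -144.99° → +74.29°, shortest Δλ = -140.72° (west) — crosses 180°.
Leg 2: +74.29° → -24.09°, shortest Δλ = -98.38° (west) — does not cross 180°.
Total crossings: 1.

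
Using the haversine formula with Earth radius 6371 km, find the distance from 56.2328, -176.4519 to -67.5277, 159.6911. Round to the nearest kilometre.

13902 km

Δλ = 159.6911 − -176.4519 = 336.1430°; wrapped into (−180°, 180°]: -23.8570°.
Δφ = -67.5277 − 56.2328 = -123.7605°.
a = sin²(Δφ/2) + cos φ₁ · cos φ₂ · sin²(Δλ/2) = 0.786938.
c = 2·atan2(√a, √(1−a)) = 2.18203 rad → d = 6371·c ≈ 13901.69 km.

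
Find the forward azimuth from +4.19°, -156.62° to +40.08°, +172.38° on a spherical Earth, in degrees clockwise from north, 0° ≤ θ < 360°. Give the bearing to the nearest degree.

Δλ = 172.38 − -156.62 = 329.00°; wrapped into (−180°, 180°]: -31.00°.
θ = atan2( sin Δλ · cos φ₂ , cos φ₁ · sin φ₂ − sin φ₁ · cos φ₂ · cos Δλ )
  = atan2(-0.39408, 0.59422) = -33.552° → normalised to [0°, 360°): 326.448°.

326°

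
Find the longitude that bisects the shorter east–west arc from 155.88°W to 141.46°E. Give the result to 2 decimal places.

172.79°E

Signed shortest Δλ from -155.88° to +141.46° is -62.66°.
Midpoint longitude = -155.88° + (-62.66°)/2 = -155.88° − 31.33° = -187.21°.
Normalise into (−180°, 180°]: +172.79°.
(The naïve average (-155.88 + +141.46)/2 = -7.21° is on the wrong side of the globe.)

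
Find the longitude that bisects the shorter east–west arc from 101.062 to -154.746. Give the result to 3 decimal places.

+153.158°

Signed shortest Δλ from +101.062° to -154.746° is +104.192°.
Midpoint longitude = +101.062° + (+104.192°)/2 = +101.062° + 52.096° = +153.158°.
(The naïve average (+101.062 + -154.746)/2 = -26.842° is on the wrong side of the globe.)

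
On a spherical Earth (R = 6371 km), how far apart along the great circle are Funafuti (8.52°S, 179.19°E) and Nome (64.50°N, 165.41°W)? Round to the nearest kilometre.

8221 km

Δλ = -165.41 − 179.19 = -344.60°; wrapped into (−180°, 180°]: 15.40°.
Δφ = 64.50 − -8.52 = 73.02°.
a = sin²(Δφ/2) + cos φ₁ · cos φ₂ · sin²(Δλ/2) = 0.361624.
c = 2·atan2(√a, √(1−a)) = 1.29038 rad → d = 6371·c ≈ 8221.04 km.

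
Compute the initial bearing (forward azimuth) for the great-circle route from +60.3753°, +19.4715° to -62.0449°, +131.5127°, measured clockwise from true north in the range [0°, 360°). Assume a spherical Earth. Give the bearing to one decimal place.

Δλ = 131.5127 − 19.4715 = 112.0412°.
θ = atan2( sin Δλ · cos φ₂ , cos φ₁ · sin φ₂ − sin φ₁ · cos φ₂ · cos Δλ )
  = atan2(0.43452, -0.28371) = 123.142° → normalised to [0°, 360°): 123.142°.

123.1°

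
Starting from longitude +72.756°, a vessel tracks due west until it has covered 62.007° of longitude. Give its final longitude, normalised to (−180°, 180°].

+10.749°

Start at +72.756°; shift −62.007° → +10.749°.
+10.749° already lies in (−180°, 180°].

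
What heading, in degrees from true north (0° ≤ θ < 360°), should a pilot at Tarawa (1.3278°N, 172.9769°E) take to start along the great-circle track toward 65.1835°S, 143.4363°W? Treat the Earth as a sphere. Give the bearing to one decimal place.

Δλ = -143.4363 − 172.9769 = -316.4132°; wrapped into (−180°, 180°]: 43.5868°.
θ = atan2( sin Δλ · cos φ₂ , cos φ₁ · sin φ₂ − sin φ₁ · cos φ₂ · cos Δλ )
  = atan2(0.28937, -0.91446) = 162.440° → normalised to [0°, 360°): 162.440°.

162.4°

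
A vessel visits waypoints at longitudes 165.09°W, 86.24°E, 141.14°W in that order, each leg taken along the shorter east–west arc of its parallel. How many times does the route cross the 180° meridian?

2

Leg 1: -165.09° → +86.24°, shortest Δλ = -108.67° (west) — crosses 180°.
Leg 2: +86.24° → -141.14°, shortest Δλ = 132.62° (east) — crosses 180°.
Total crossings: 2.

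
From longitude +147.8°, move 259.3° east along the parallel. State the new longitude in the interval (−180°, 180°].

Start at +147.8°; shift +259.3° → +407.1°.
+407.1° lies outside (−180°, 180°]; subtract 360° → +47.1°.

+47.1°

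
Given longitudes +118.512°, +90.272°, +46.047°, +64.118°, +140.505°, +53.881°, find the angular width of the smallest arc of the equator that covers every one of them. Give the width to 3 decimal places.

94.458°

Sort the longitudes: +46.047°, +53.881°, +64.118°, +90.272°, +118.512°, +140.505°.
Eastward gaps between consecutive values (wrapping around): 7.834°, 10.237°, 26.154°, 28.240°, 21.993°, 265.542°.
Largest gap = 265.542° ⇒ minimal covering band is its complement: 360° − 265.542° = 94.458°.
Band runs from +46.047° eastward to +140.505°.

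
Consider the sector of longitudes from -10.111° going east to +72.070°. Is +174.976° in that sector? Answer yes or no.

Band width going east from -10.111° to +72.070°: ((72.070 − -10.111) mod 360) = 82.181°.
Offset of +174.976° east of the west edge: ((174.976 − -10.111) mod 360) = 185.087°.
185.087° > 82.181° ⇒ outside.

No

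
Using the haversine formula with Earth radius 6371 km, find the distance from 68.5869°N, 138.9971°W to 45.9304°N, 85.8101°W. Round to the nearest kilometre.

3871 km

Δλ = -85.8101 − -138.9971 = 53.1870°.
Δφ = 45.9304 − 68.5869 = -22.6565°.
a = sin²(Δφ/2) + cos φ₁ · cos φ₂ · sin²(Δλ/2) = 0.089472.
c = 2·atan2(√a, √(1−a)) = 0.60754 rad → d = 6371·c ≈ 3870.62 km.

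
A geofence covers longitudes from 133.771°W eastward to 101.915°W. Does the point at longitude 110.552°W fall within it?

Yes

Band width going east from -133.771° to -101.915°: ((-101.915 − -133.771) mod 360) = 31.856°.
Offset of -110.552° east of the west edge: ((-110.552 − -133.771) mod 360) = 23.219°.
23.219° ≤ 31.856° ⇒ inside.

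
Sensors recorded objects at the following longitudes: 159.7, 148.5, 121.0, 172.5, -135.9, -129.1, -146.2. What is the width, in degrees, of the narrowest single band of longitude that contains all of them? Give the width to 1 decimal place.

Sort the longitudes: -146.2°, -135.9°, -129.1°, +121.0°, +148.5°, +159.7°, +172.5°.
Eastward gaps between consecutive values (wrapping around): 10.3°, 6.8°, 250.1°, 27.5°, 11.2°, 12.8°, 41.3°.
Largest gap = 250.1° ⇒ minimal covering band is its complement: 360° − 250.1° = 109.9°.
Band runs from +121.0° eastward to -129.1°, crossing the antimeridian.

109.9°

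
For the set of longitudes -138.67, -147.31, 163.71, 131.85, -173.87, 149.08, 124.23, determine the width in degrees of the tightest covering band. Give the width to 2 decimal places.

Sort the longitudes: -173.87°, -147.31°, -138.67°, +124.23°, +131.85°, +149.08°, +163.71°.
Eastward gaps between consecutive values (wrapping around): 26.56°, 8.64°, 262.90°, 7.62°, 17.23°, 14.63°, 22.42°.
Largest gap = 262.90° ⇒ minimal covering band is its complement: 360° − 262.90° = 97.10°.
Band runs from +124.23° eastward to -138.67°, crossing the antimeridian.

97.10°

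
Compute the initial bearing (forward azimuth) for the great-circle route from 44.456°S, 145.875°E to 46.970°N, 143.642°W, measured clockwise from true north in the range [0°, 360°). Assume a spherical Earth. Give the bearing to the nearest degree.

43°

Δλ = -143.642 − 145.875 = -289.517°; wrapped into (−180°, 180°]: 70.483°.
θ = atan2( sin Δλ · cos φ₂ , cos φ₁ · sin φ₂ − sin φ₁ · cos φ₂ · cos Δλ )
  = atan2(0.64317, 0.68144) = 43.345° → normalised to [0°, 360°): 43.345°.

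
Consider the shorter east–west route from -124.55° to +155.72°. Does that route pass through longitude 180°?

Yes

Naïve |155.72 − -124.55| = 280.27° > 180°, so the shorter arc goes the other way round — across 180°.
Signed shortest Δλ = ((155.72 − -124.55 + 180) mod 360) − 180 = -79.73°.
Going west by 79.73° from -124.55° passes through 180° before reaching +155.72°.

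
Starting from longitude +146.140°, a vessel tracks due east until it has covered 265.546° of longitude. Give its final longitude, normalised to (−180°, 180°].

Start at +146.140°; shift +265.546° → +411.686°.
+411.686° lies outside (−180°, 180°]; subtract 360° → +51.686°.

+51.686°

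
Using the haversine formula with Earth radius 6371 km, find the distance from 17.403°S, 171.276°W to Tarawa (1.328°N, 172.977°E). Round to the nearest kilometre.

2705 km

Δλ = 172.977 − -171.276 = 344.253°; wrapped into (−180°, 180°]: -15.747°.
Δφ = 1.328 − -17.403 = 18.731°.
a = sin²(Δφ/2) + cos φ₁ · cos φ₂ · sin²(Δλ/2) = 0.044383.
c = 2·atan2(√a, √(1−a)) = 0.42453 rad → d = 6371·c ≈ 2704.66 km.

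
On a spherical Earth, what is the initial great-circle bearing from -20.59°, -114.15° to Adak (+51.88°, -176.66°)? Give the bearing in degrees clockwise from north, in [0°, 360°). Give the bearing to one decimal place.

326.8°

Δλ = -176.66 − -114.15 = -62.51°.
θ = atan2( sin Δλ · cos φ₂ , cos φ₁ · sin φ₂ − sin φ₁ · cos φ₂ · cos Δλ )
  = atan2(-0.54761, 0.83667) = -33.205° → normalised to [0°, 360°): 326.795°.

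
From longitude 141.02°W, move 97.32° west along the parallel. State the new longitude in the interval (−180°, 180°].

121.66°E

Start at -141.02°; shift −97.32° → -238.34°.
-238.34° lies outside (−180°, 180°]; add 360° → +121.66°.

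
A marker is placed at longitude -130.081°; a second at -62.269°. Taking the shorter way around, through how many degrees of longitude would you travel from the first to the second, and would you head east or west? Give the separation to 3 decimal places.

67.812° east

Raw difference: -62.269 − -130.081 = 67.812°.
Normalise into (−180°, 180°]: 67.812° stays 67.812°.
Positive ⇒ the second point lies to the east; separation 67.812°.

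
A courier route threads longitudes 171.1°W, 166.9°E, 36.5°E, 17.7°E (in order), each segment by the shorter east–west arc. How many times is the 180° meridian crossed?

1

Leg 1: -171.1° → +166.9°, shortest Δλ = -22.0° (west) — crosses 180°.
Leg 2: +166.9° → +36.5°, shortest Δλ = -130.4° (west) — does not cross 180°.
Leg 3: +36.5° → +17.7°, shortest Δλ = -18.8° (west) — does not cross 180°.
Total crossings: 1.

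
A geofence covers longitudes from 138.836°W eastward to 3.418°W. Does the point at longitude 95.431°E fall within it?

No

Band width going east from -138.836° to -3.418°: ((-3.418 − -138.836) mod 360) = 135.418°.
Offset of +95.431° east of the west edge: ((95.431 − -138.836) mod 360) = 234.267°.
234.267° > 135.418° ⇒ outside.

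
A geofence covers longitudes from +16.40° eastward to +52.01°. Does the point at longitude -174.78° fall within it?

Band width going east from +16.40° to +52.01°: ((52.01 − 16.40) mod 360) = 35.61°.
Offset of -174.78° east of the west edge: ((-174.78 − 16.40) mod 360) = 168.82°.
168.82° > 35.61° ⇒ outside.

No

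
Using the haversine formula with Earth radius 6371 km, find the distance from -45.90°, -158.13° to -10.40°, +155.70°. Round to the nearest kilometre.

Δλ = 155.70 − -158.13 = 313.83°; wrapped into (−180°, 180°]: -46.17°.
Δφ = -10.40 − -45.90 = 35.50°.
a = sin²(Δφ/2) + cos φ₁ · cos φ₂ · sin²(Δλ/2) = 0.198174.
c = 2·atan2(√a, √(1−a)) = 0.92272 rad → d = 6371·c ≈ 5878.66 km.

5879 km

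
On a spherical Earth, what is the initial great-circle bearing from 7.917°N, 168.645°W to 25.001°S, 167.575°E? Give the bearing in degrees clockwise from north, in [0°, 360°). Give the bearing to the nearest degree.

214°

Δλ = 167.575 − -168.645 = 336.220°; wrapped into (−180°, 180°]: -23.780°.
θ = atan2( sin Δλ · cos φ₂ , cos φ₁ · sin φ₂ − sin φ₁ · cos φ₂ · cos Δλ )
  = atan2(-0.36544, -0.53284) = -145.556° → normalised to [0°, 360°): 214.444°.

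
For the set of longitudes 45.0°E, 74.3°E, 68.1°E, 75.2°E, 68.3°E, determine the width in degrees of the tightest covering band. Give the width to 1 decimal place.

30.2°

Sort the longitudes: +45.0°, +68.1°, +68.3°, +74.3°, +75.2°.
Eastward gaps between consecutive values (wrapping around): 23.1°, 0.2°, 6.0°, 0.9°, 329.8°.
Largest gap = 329.8° ⇒ minimal covering band is its complement: 360° − 329.8° = 30.2°.
Band runs from +45.0° eastward to +75.2°.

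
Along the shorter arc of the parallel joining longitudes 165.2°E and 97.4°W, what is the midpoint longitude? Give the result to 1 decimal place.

146.1°W

Signed shortest Δλ from +165.2° to -97.4° is +97.4°.
Midpoint longitude = +165.2° + (+97.4°)/2 = +165.2° + 48.7° = +213.9°.
Normalise into (−180°, 180°]: -146.1°.
(The naïve average (+165.2 + -97.4)/2 = 33.9° is on the wrong side of the globe.)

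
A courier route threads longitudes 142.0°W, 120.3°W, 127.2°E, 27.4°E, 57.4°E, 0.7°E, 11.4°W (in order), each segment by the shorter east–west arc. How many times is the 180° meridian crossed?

1

Leg 1: -142.0° → -120.3°, shortest Δλ = 21.7° (east) — does not cross 180°.
Leg 2: -120.3° → +127.2°, shortest Δλ = -112.5° (west) — crosses 180°.
Leg 3: +127.2° → +27.4°, shortest Δλ = -99.8° (west) — does not cross 180°.
Leg 4: +27.4° → +57.4°, shortest Δλ = 30.0° (east) — does not cross 180°.
Leg 5: +57.4° → +0.7°, shortest Δλ = -56.7° (west) — does not cross 180°.
Leg 6: +0.7° → -11.4°, shortest Δλ = -12.1° (west) — does not cross 180°.
Total crossings: 1.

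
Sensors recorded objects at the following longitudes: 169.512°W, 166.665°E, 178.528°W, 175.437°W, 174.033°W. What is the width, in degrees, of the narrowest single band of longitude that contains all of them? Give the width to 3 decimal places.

23.823°

Sort the longitudes: -178.528°, -175.437°, -174.033°, -169.512°, +166.665°.
Eastward gaps between consecutive values (wrapping around): 3.091°, 1.404°, 4.521°, 336.177°, 14.807°.
Largest gap = 336.177° ⇒ minimal covering band is its complement: 360° − 336.177° = 23.823°.
Band runs from +166.665° eastward to -169.512°, crossing the antimeridian.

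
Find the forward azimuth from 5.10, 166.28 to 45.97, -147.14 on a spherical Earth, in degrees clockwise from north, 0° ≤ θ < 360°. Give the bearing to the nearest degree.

Δλ = -147.14 − 166.28 = -313.42°; wrapped into (−180°, 180°]: 46.58°.
θ = atan2( sin Δλ · cos φ₂ , cos φ₁ · sin φ₂ − sin φ₁ · cos φ₂ · cos Δλ )
  = atan2(0.50483, 0.67366) = 36.847° → normalised to [0°, 360°): 36.847°.

37°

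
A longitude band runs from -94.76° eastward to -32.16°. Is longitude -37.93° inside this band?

Band width going east from -94.76° to -32.16°: ((-32.16 − -94.76) mod 360) = 62.60°.
Offset of -37.93° east of the west edge: ((-37.93 − -94.76) mod 360) = 56.83°.
56.83° ≤ 62.60° ⇒ inside.

Yes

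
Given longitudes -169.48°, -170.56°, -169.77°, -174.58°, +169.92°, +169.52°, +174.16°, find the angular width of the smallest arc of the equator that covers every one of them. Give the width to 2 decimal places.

21.00°

Sort the longitudes: -174.58°, -170.56°, -169.77°, -169.48°, +169.52°, +169.92°, +174.16°.
Eastward gaps between consecutive values (wrapping around): 4.02°, 0.79°, 0.29°, 339.00°, 0.40°, 4.24°, 11.26°.
Largest gap = 339.00° ⇒ minimal covering band is its complement: 360° − 339.00° = 21.00°.
Band runs from +169.52° eastward to -169.48°, crossing the antimeridian.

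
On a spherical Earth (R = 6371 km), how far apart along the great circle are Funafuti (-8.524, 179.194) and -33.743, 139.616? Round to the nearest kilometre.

Δλ = 139.616 − 179.194 = -39.578°.
Δφ = -33.743 − -8.524 = -25.219°.
a = sin²(Δφ/2) + cos φ₁ · cos φ₂ · sin²(Δλ/2) = 0.141916.
c = 2·atan2(√a, √(1−a)) = 0.77250 rad → d = 6371·c ≈ 4921.60 km.

4922 km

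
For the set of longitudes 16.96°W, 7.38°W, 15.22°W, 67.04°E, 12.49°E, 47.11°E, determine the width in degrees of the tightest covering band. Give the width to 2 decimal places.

Sort the longitudes: -16.96°, -15.22°, -7.38°, +12.49°, +47.11°, +67.04°.
Eastward gaps between consecutive values (wrapping around): 1.74°, 7.84°, 19.87°, 34.62°, 19.93°, 276.00°.
Largest gap = 276.00° ⇒ minimal covering band is its complement: 360° − 276.00° = 84.00°.
Band runs from -16.96° eastward to +67.04°.

84.00°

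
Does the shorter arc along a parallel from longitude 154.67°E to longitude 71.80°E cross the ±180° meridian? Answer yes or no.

Signed shortest Δλ = ((71.80 − 154.67 + 180) mod 360) − 180 = -82.87°.
Going west by 82.87° from +154.67° reaches +71.80° without touching 180°.

No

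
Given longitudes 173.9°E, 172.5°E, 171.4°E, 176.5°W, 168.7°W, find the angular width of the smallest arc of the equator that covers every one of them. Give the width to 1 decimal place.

Sort the longitudes: -176.5°, -168.7°, +171.4°, +172.5°, +173.9°.
Eastward gaps between consecutive values (wrapping around): 7.8°, 340.1°, 1.1°, 1.4°, 9.6°.
Largest gap = 340.1° ⇒ minimal covering band is its complement: 360° − 340.1° = 19.9°.
Band runs from +171.4° eastward to -168.7°, crossing the antimeridian.

19.9°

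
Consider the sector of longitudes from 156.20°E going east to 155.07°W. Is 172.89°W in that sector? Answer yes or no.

Yes

Band width going east from +156.20° to -155.07°: ((-155.07 − 156.20) mod 360) = 48.73°.
Offset of -172.89° east of the west edge: ((-172.89 − 156.20) mod 360) = 30.91°.
30.91° ≤ 48.73° ⇒ inside.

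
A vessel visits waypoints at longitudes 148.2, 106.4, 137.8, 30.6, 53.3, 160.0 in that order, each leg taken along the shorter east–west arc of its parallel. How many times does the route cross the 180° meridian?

0

Leg 1: +148.2° → +106.4°, shortest Δλ = -41.8° (west) — does not cross 180°.
Leg 2: +106.4° → +137.8°, shortest Δλ = 31.4° (east) — does not cross 180°.
Leg 3: +137.8° → +30.6°, shortest Δλ = -107.2° (west) — does not cross 180°.
Leg 4: +30.6° → +53.3°, shortest Δλ = 22.7° (east) — does not cross 180°.
Leg 5: +53.3° → +160.0°, shortest Δλ = 106.7° (east) — does not cross 180°.
Total crossings: 0.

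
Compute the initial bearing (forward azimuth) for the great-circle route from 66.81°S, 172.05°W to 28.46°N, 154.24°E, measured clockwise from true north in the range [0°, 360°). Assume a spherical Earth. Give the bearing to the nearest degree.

330°

Δλ = 154.24 − -172.05 = 326.29°; wrapped into (−180°, 180°]: -33.71°.
θ = atan2( sin Δλ · cos φ₂ , cos φ₁ · sin φ₂ − sin φ₁ · cos φ₂ · cos Δλ )
  = atan2(-0.48792, 0.85989) = -29.571° → normalised to [0°, 360°): 330.429°.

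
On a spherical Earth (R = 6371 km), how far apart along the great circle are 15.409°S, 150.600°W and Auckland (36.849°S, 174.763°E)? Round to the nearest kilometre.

Δλ = 174.763 − -150.600 = 325.363°; wrapped into (−180°, 180°]: -34.637°.
Δφ = -36.849 − -15.409 = -21.440°.
a = sin²(Δφ/2) + cos φ₁ · cos φ₂ · sin²(Δλ/2) = 0.102962.
c = 2·atan2(√a, √(1−a)) = 0.65331 rad → d = 6371·c ≈ 4162.24 km.

4162 km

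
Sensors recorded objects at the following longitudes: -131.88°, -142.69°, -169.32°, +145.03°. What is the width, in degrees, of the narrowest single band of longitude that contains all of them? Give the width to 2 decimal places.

Sort the longitudes: -169.32°, -142.69°, -131.88°, +145.03°.
Eastward gaps between consecutive values (wrapping around): 26.63°, 10.81°, 276.91°, 45.65°.
Largest gap = 276.91° ⇒ minimal covering band is its complement: 360° − 276.91° = 83.09°.
Band runs from +145.03° eastward to -131.88°, crossing the antimeridian.

83.09°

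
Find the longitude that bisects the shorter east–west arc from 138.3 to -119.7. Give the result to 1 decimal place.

Signed shortest Δλ from +138.3° to -119.7° is +102.0°.
Midpoint longitude = +138.3° + (+102.0°)/2 = +138.3° + 51.0° = +189.3°.
Normalise into (−180°, 180°]: -170.7°.
(The naïve average (+138.3 + -119.7)/2 = 9.3° is on the wrong side of the globe.)

-170.7°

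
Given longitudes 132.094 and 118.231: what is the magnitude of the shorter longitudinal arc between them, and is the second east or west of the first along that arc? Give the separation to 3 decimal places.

Raw difference: 118.231 − 132.094 = -13.863°.
Normalise into (−180°, 180°]: -13.863° stays -13.863°.
Negative ⇒ the second point lies to the west; separation 13.863°.

13.863° west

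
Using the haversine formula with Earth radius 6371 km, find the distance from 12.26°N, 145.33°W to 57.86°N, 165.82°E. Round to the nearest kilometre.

6509 km

Δλ = 165.82 − -145.33 = 311.15°; wrapped into (−180°, 180°]: -48.85°.
Δφ = 57.86 − 12.26 = 45.60°.
a = sin²(Δφ/2) + cos φ₁ · cos φ₂ · sin²(Δλ/2) = 0.239055.
c = 2·atan2(√a, √(1−a)) = 1.02173 rad → d = 6371·c ≈ 6509.46 km.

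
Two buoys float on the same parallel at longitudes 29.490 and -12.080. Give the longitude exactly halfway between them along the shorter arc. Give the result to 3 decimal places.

+8.705°

Signed shortest Δλ from +29.490° to -12.080° is -41.570°.
Midpoint longitude = +29.490° + (-41.570°)/2 = +29.490° − 20.785° = +8.705°.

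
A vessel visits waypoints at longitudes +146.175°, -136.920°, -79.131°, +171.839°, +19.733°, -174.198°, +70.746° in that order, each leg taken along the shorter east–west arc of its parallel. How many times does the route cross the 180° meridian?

4

Leg 1: +146.175° → -136.920°, shortest Δλ = 76.905° (east) — crosses 180°.
Leg 2: -136.920° → -79.131°, shortest Δλ = 57.789° (east) — does not cross 180°.
Leg 3: -79.131° → +171.839°, shortest Δλ = -109.03° (west) — crosses 180°.
Leg 4: +171.839° → +19.733°, shortest Δλ = -152.106° (west) — does not cross 180°.
Leg 5: +19.733° → -174.198°, shortest Δλ = 166.069° (east) — crosses 180°.
Leg 6: -174.198° → +70.746°, shortest Δλ = -115.056° (west) — crosses 180°.
Total crossings: 4.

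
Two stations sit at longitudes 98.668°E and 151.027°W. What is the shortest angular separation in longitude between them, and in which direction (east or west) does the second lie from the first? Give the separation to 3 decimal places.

110.305° east

Raw difference: -151.027 − 98.668 = -249.695°.
Normalise into (−180°, 180°]: -249.695° + 360° = 110.305°.
Positive ⇒ the second point lies to the east; separation 110.305°.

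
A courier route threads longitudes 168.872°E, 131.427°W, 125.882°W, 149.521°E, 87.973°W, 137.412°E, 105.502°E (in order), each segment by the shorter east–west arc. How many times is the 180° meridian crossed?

Leg 1: +168.872° → -131.427°, shortest Δλ = 59.701° (east) — crosses 180°.
Leg 2: -131.427° → -125.882°, shortest Δλ = 5.545° (east) — does not cross 180°.
Leg 3: -125.882° → +149.521°, shortest Δλ = -84.597° (west) — crosses 180°.
Leg 4: +149.521° → -87.973°, shortest Δλ = 122.506° (east) — crosses 180°.
Leg 5: -87.973° → +137.412°, shortest Δλ = -134.615° (west) — crosses 180°.
Leg 6: +137.412° → +105.502°, shortest Δλ = -31.91° (west) — does not cross 180°.
Total crossings: 4.

4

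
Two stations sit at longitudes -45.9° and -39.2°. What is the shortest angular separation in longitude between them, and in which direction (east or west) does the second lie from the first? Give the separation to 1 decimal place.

Raw difference: -39.2 − -45.9 = 6.7°.
Normalise into (−180°, 180°]: 6.7° stays 6.7°.
Positive ⇒ the second point lies to the east; separation 6.7°.

6.7° east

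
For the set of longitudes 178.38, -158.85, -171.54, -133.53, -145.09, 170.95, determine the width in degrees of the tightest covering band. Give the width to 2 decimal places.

Sort the longitudes: -171.54°, -158.85°, -145.09°, -133.53°, +170.95°, +178.38°.
Eastward gaps between consecutive values (wrapping around): 12.69°, 13.76°, 11.56°, 304.48°, 7.43°, 10.08°.
Largest gap = 304.48° ⇒ minimal covering band is its complement: 360° − 304.48° = 55.52°.
Band runs from +170.95° eastward to -133.53°, crossing the antimeridian.

55.52°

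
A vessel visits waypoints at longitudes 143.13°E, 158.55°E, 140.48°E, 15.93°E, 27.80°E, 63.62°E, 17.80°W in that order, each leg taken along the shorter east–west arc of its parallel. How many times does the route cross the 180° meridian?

Leg 1: +143.13° → +158.55°, shortest Δλ = 15.42° (east) — does not cross 180°.
Leg 2: +158.55° → +140.48°, shortest Δλ = -18.07° (west) — does not cross 180°.
Leg 3: +140.48° → +15.93°, shortest Δλ = -124.55° (west) — does not cross 180°.
Leg 4: +15.93° → +27.80°, shortest Δλ = 11.87° (east) — does not cross 180°.
Leg 5: +27.80° → +63.62°, shortest Δλ = 35.82° (east) — does not cross 180°.
Leg 6: +63.62° → -17.80°, shortest Δλ = -81.42° (west) — does not cross 180°.
Total crossings: 0.

0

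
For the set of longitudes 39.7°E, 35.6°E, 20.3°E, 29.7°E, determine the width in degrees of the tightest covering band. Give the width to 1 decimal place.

19.4°

Sort the longitudes: +20.3°, +29.7°, +35.6°, +39.7°.
Eastward gaps between consecutive values (wrapping around): 9.4°, 5.9°, 4.1°, 340.6°.
Largest gap = 340.6° ⇒ minimal covering band is its complement: 360° − 340.6° = 19.4°.
Band runs from +20.3° eastward to +39.7°.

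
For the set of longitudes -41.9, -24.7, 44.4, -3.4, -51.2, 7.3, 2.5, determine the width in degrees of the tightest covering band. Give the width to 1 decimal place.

95.6°

Sort the longitudes: -51.2°, -41.9°, -24.7°, -3.4°, +2.5°, +7.3°, +44.4°.
Eastward gaps between consecutive values (wrapping around): 9.3°, 17.2°, 21.3°, 5.9°, 4.8°, 37.1°, 264.4°.
Largest gap = 264.4° ⇒ minimal covering band is its complement: 360° − 264.4° = 95.6°.
Band runs from -51.2° eastward to +44.4°.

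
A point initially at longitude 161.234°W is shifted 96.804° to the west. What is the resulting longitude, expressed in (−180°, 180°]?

Start at -161.234°; shift −96.804° → -258.038°.
-258.038° lies outside (−180°, 180°]; add 360° → +101.962°.

101.962°E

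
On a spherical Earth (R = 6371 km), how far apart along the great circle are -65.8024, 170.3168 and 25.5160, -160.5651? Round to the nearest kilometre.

10452 km

Δλ = -160.5651 − 170.3168 = -330.8819°; wrapped into (−180°, 180°]: 29.1181°.
Δφ = 25.5160 − -65.8024 = 91.3184°.
a = sin²(Δφ/2) + cos φ₁ · cos φ₂ · sin²(Δλ/2) = 0.534879.
c = 2·atan2(√a, √(1−a)) = 1.64061 rad → d = 6371·c ≈ 10452.33 km.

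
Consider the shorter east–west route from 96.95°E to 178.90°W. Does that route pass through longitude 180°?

Naïve |-178.90 − 96.95| = 275.85° > 180°, so the shorter arc goes the other way round — across 180°.
Signed shortest Δλ = ((-178.90 − 96.95 + 180) mod 360) − 180 = 84.15°.
Going east by 84.15° from +96.95° passes through 180° before reaching -178.90°.

Yes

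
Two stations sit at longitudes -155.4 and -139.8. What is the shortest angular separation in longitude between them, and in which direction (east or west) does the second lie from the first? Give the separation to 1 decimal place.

Raw difference: -139.8 − -155.4 = 15.6°.
Normalise into (−180°, 180°]: 15.6° stays 15.6°.
Positive ⇒ the second point lies to the east; separation 15.6°.

15.6° east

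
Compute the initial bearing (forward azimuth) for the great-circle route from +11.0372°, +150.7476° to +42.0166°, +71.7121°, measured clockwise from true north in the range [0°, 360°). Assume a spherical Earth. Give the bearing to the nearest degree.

Δλ = 71.7121 − 150.7476 = -79.0355°.
θ = atan2( sin Δλ · cos φ₂ , cos φ₁ · sin φ₂ − sin φ₁ · cos φ₂ · cos Δλ )
  = atan2(-0.72939, 0.62991) = -49.186° → normalised to [0°, 360°): 310.814°.

311°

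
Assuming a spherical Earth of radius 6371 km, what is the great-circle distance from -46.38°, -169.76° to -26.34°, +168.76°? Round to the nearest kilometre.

Δλ = 168.76 − -169.76 = 338.52°; wrapped into (−180°, 180°]: -21.48°.
Δφ = -26.34 − -46.38 = 20.04°.
a = sin²(Δφ/2) + cos φ₁ · cos φ₂ · sin²(Δλ/2) = 0.051743.
c = 2·atan2(√a, √(1−a)) = 0.45896 rad → d = 6371·c ≈ 2924.04 km.

2924 km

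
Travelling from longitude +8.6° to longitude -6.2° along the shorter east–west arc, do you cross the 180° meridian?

Signed shortest Δλ = ((-6.2 − 8.6 + 180) mod 360) − 180 = -14.8°.
Going west by 14.8° from +8.6° reaches -6.2° without touching 180°.

No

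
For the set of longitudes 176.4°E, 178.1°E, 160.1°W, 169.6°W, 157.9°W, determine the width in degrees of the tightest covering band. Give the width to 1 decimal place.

25.7°

Sort the longitudes: -169.6°, -160.1°, -157.9°, +176.4°, +178.1°.
Eastward gaps between consecutive values (wrapping around): 9.5°, 2.2°, 334.3°, 1.7°, 12.3°.
Largest gap = 334.3° ⇒ minimal covering band is its complement: 360° − 334.3° = 25.7°.
Band runs from +176.4° eastward to -157.9°, crossing the antimeridian.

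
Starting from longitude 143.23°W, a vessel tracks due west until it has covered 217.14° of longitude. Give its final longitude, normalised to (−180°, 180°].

0.37°W

Start at -143.23°; shift −217.14° → -360.37°.
-360.37° lies outside (−180°, 180°]; add 360° → -0.37°.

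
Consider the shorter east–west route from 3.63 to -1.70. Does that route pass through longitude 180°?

No

Signed shortest Δλ = ((-1.70 − 3.63 + 180) mod 360) − 180 = -5.33°.
Going west by 5.33° from +3.63° reaches -1.70° without touching 180°.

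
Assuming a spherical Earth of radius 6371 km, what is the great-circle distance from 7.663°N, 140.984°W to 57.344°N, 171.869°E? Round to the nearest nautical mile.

Δλ = 171.869 − -140.984 = 312.853°; wrapped into (−180°, 180°]: -47.147°.
Δφ = 57.344 − 7.663 = 49.681°.
a = sin²(Δφ/2) + cos φ₁ · cos φ₂ · sin²(Δλ/2) = 0.262011.
c = 2·atan2(√a, √(1−a)) = 1.07472 rad → d = 6371·c ≈ 6847.04 km ≈ 3697.11 nmi.

3697 nmi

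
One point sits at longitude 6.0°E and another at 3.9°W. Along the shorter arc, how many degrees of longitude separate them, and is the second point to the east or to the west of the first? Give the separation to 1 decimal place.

9.9° west

Raw difference: -3.9 − 6.0 = -9.9°.
Normalise into (−180°, 180°]: -9.9° stays -9.9°.
Negative ⇒ the second point lies to the west; separation 9.9°.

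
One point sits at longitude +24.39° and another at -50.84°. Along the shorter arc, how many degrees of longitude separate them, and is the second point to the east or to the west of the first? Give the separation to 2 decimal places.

75.23° west

Raw difference: -50.84 − 24.39 = -75.23°.
Normalise into (−180°, 180°]: -75.23° stays -75.23°.
Negative ⇒ the second point lies to the west; separation 75.23°.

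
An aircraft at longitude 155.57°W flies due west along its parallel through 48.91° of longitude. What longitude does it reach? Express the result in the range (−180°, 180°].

155.52°E

Start at -155.57°; shift −48.91° → -204.48°.
-204.48° lies outside (−180°, 180°]; add 360° → +155.52°.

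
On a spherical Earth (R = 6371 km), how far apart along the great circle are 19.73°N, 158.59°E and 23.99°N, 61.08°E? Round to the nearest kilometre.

Δλ = 61.08 − 158.59 = -97.51°.
Δφ = 23.99 − 19.73 = 4.26°.
a = sin²(Δφ/2) + cos φ₁ · cos φ₂ · sin²(Δλ/2) = 0.487572.
c = 2·atan2(√a, √(1−a)) = 1.54594 rad → d = 6371·c ≈ 9849.16 km.

9849 km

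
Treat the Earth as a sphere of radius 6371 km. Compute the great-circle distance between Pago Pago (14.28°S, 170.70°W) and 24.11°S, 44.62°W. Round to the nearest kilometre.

Δλ = -44.62 − -170.70 = 126.08°.
Δφ = -24.11 − -14.28 = -9.83°.
a = sin²(Δφ/2) + cos φ₁ · cos φ₂ · sin²(Δλ/2) = 0.710086.
c = 2·atan2(√a, √(1−a)) = 2.00443 rad → d = 6371·c ≈ 12770.23 km.

12770 km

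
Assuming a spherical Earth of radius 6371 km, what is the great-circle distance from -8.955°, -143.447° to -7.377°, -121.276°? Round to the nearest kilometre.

Δλ = -121.276 − -143.447 = 22.171°.
Δφ = -7.377 − -8.955 = 1.578°.
a = sin²(Δφ/2) + cos φ₁ · cos φ₂ · sin²(Δλ/2) = 0.036406.
c = 2·atan2(√a, √(1−a)) = 0.38396 rad → d = 6371·c ≈ 2446.21 km.

2446 km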